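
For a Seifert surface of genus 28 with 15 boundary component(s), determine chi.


chi = 2 - 2g - b
= 2 - 2*28 - 15
= 2 - 56 - 15 = -69

-69


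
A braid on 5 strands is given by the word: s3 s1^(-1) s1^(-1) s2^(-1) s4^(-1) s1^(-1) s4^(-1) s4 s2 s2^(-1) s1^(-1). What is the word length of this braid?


The word length counts the number of generators (including inverses).
Listing each generator: s3, s1^(-1), s1^(-1), s2^(-1), s4^(-1), s1^(-1), s4^(-1), s4, s2, s2^(-1), s1^(-1)
There are 11 generators in this braid word.

11


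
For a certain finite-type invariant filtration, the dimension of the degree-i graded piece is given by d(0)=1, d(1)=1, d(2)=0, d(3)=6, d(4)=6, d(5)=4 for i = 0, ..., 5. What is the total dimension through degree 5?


Total dimension = d(0) + d(1) + ... + d(5)
= 1 + 1 + 0 + 6 + 6 + 4
= 18

18


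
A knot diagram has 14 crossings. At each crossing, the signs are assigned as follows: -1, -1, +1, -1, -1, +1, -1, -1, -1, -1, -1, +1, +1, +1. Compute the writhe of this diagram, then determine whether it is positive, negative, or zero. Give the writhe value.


Step 1: Count positive crossings (+1).
Positive crossings: 5
Step 2: Count negative crossings (-1).
Negative crossings: 9
Step 3: Writhe = (positive) - (negative)
w = 5 - 9 = -4
Step 4: |w| = 4, and w is negative

-4


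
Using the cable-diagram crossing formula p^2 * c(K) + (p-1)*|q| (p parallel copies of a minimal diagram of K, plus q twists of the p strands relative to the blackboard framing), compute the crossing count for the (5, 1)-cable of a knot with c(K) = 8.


Step 1: Each of the c(K) crossings of the companion diagram becomes p*p = p^2 crossings among the p parallel strands, and each of the |q| twists s_1 s_2 ... s_(p-1) adds (p-1) crossings.
  Crossings = p^2 * c(K) + (p-1)*|q|
Step 2: = 5^2 * 8 + (5-1)*1
Step 3: = 25*8 + 4*1
Step 4: = 200 + 4 = 204

204


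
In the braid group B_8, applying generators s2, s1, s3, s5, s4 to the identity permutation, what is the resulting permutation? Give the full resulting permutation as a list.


Starting with identity [1, 2, 3, 4, 5, 6, 7, 8].
Apply generators in sequence:
  After s2: [1, 3, 2, 4, 5, 6, 7, 8]
  After s1: [3, 1, 2, 4, 5, 6, 7, 8]
  After s3: [3, 1, 4, 2, 5, 6, 7, 8]
  After s5: [3, 1, 4, 2, 6, 5, 7, 8]
  After s4: [3, 1, 4, 6, 2, 5, 7, 8]
Final permutation: [3, 1, 4, 6, 2, 5, 7, 8]

[3, 1, 4, 6, 2, 5, 7, 8]


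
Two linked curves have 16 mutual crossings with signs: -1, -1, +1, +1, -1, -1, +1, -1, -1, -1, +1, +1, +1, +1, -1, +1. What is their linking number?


Step 1: Count positive crossings: 8
Step 2: Count negative crossings: 8
Step 3: Sum of signs = 8 - 8 = 0
Step 4: Linking number = sum/2 = 0/2 = 0

0


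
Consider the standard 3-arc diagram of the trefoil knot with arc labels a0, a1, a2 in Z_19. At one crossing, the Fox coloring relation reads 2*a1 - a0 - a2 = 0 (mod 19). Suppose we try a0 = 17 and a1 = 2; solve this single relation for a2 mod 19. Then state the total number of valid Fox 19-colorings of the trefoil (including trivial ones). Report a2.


Step 1: Apply the given crossing relation 2*a1 - a0 - a2 = 0 (mod 19).
  a2 = 2*a1 - a0 mod 19
  a2 = 2*2 - 17 mod 19
  a2 = 4 - 17 mod 19
  a2 = -13 mod 19 = 6
Step 2: The trefoil has determinant 3.
  Number of Fox p-colorings (p prime) is p^2 if p = 3, else p.
  Since 19 does not divide 3, only trivial (constant) colorings exist.
  (So the trial a0 = 17, a1 = 2 with a0 != a1 does NOT extend to a valid coloring of the whole trefoil: the other two crossing relations require 3*(a1 - a0) = 0 (mod 19), which fails.)
  Total colorings = 19
Step 3: a2 = 6, total Fox 19-colorings = 19

6


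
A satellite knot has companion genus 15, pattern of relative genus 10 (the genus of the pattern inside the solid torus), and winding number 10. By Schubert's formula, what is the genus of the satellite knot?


Schubert: g(satellite) = g_rel(pattern) + |winding| * g(companion),
where g_rel(pattern) is the genus of the pattern relative to the solid torus.
= 10 + 10 * 15
= 10 + 150 = 160

160


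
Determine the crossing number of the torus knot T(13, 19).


For a torus knot T(p, q) with gcd(p,q)=1,
the crossing number is min(p*(q-1), q*(p-1)).
p*(q-1) = 13*18 = 234
q*(p-1) = 19*12 = 228
min(234, 228) = 228

228


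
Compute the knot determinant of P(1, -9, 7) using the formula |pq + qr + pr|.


Step 1: Compute pq + qr + pr.
pq = 1*(-9) = -9
qr = (-9)*7 = -63
pr = 1*7 = 7
pq + qr + pr = -9 + (-63) + 7 = -65
Step 2: Take absolute value.
det(P(1,-9,7)) = |-65| = 65

65


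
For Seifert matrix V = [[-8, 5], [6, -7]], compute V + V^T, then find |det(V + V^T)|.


Step 1: Form V + V^T where V = [[-8, 5], [6, -7]]
  V^T = [[-8, 6], [5, -7]]
  V + V^T = [[-16, 11], [11, -14]]
Step 2: det(V + V^T) = (-16)*(-14) - 11*11
  = 224 - 121 = 103
Step 3: Knot determinant = |det(V + V^T)| = |103| = 103

103


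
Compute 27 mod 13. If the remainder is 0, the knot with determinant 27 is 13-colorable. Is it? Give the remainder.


Step 1: A knot is p-colorable if and only if p divides its determinant.
Step 2: Compute 27 mod 13.
27 = 2 * 13 + 1
Step 3: 27 mod 13 = 1
Step 4: The knot is 13-colorable: no

1


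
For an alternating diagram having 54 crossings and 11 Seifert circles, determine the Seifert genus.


For alternating knots, g = (c - s + 1)/2.
= (54 - 11 + 1)/2
= 44/2 = 22

22


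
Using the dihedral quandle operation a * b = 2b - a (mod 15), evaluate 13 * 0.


13 * 0 = 2*0 - 13 mod 15
= 0 - 13 mod 15
= -13 mod 15 = 2

2


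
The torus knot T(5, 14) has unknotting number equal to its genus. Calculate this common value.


For a torus knot T(p,q), both the unknotting number and genus equal (p-1)(q-1)/2.
= (5-1)(14-1)/2
= 4*13/2
= 52/2 = 26

26


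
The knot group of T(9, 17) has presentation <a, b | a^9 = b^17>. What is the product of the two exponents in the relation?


The relation is a^9 = b^17.
Product of exponents = 9 * 17
= 153

153


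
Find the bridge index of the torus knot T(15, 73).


The bridge number of T(p,q) is min(p,q).
min(15, 73) = 15

15


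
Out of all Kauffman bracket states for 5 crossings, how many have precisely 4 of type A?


We choose which 4 of 5 crossings get A-smoothings.
C(5, 4) = 5! / (4! * 1!)
= 5

5


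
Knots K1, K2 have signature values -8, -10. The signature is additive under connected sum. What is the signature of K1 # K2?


The signature is additive under connected sum.
signature(K1 # K2) = (-8) + (-10)
= -18

-18


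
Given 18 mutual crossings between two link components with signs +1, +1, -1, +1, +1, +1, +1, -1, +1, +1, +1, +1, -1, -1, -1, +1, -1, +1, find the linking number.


Step 1: Count positive crossings: 12
Step 2: Count negative crossings: 6
Step 3: Sum of signs = 12 - 6 = 6
Step 4: Linking number = sum/2 = 6/2 = 3

3


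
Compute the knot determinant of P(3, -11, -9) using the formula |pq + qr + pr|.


Step 1: Compute pq + qr + pr.
pq = 3*(-11) = -33
qr = (-11)*(-9) = 99
pr = 3*(-9) = -27
pq + qr + pr = -33 + 99 + (-27) = 39
Step 2: Take absolute value.
det(P(3,-11,-9)) = |39| = 39

39


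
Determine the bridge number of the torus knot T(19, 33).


The bridge number of T(p,q) is min(p,q).
min(19, 33) = 19

19


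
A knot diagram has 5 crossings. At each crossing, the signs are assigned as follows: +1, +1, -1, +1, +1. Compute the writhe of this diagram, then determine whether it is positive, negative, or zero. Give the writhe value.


Step 1: Count positive crossings (+1).
Positive crossings: 4
Step 2: Count negative crossings (-1).
Negative crossings: 1
Step 3: Writhe = (positive) - (negative)
w = 4 - 1 = 3
Step 4: |w| = 3, and w is positive

3


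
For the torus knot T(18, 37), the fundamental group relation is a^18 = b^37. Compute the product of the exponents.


The relation is a^18 = b^37.
Product of exponents = 18 * 37
= 666

666


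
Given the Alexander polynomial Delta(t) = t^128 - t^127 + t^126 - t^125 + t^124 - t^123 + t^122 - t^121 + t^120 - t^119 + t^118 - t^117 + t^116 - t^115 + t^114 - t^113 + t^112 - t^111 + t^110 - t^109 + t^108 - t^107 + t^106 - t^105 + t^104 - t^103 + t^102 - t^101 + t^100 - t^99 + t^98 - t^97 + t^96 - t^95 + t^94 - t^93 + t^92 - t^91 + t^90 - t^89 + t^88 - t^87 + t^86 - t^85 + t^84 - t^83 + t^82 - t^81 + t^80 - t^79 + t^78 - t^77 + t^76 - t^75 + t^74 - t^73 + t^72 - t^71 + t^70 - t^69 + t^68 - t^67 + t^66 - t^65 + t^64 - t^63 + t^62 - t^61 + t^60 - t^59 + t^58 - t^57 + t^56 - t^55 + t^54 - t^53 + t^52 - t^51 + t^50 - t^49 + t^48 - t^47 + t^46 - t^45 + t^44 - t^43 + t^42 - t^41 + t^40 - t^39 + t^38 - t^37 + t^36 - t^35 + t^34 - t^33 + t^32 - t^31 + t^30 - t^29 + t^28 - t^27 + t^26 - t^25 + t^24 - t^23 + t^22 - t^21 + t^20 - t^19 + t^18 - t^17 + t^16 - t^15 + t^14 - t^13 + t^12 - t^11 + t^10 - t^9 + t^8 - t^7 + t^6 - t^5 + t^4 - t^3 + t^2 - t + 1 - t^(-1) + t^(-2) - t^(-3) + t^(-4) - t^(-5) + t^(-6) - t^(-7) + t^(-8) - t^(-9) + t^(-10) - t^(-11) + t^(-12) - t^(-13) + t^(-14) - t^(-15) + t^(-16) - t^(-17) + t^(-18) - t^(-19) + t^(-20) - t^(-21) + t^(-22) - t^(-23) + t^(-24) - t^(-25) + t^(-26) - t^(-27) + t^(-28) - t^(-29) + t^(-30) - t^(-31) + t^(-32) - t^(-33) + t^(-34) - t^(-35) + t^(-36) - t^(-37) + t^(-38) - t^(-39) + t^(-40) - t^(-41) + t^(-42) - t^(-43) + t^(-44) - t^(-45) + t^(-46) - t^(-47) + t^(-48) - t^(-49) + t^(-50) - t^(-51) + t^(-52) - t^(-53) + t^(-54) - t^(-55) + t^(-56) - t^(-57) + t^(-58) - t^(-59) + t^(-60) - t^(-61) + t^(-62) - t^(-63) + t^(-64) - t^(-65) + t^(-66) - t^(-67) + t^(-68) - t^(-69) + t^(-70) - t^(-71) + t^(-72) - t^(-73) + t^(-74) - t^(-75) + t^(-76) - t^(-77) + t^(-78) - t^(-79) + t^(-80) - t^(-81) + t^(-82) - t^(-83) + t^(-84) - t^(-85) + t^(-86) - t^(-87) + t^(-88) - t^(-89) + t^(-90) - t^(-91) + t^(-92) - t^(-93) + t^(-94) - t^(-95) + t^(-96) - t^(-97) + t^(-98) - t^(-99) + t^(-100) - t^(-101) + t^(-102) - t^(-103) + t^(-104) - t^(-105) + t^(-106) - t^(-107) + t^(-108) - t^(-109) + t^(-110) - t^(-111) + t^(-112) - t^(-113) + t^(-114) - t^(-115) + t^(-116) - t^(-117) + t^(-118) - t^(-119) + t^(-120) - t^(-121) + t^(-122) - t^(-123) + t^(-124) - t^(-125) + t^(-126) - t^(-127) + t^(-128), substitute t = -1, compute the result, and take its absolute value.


Step 1: The polynomial has 257 terms with alternating signs, exponents from 128 down to -128.
Step 2: Substitute t = -1. The i-th term has coefficient (-1)^i and exponent (m-i),
  so its value is (-1)^i * (-1)^(m-i) = (-1)^m = 1 for every i.
Step 3: All 257 terms equal 1, so Delta(-1) = 257 * (1) = 257
Step 4: |Delta(-1)| = 257

257


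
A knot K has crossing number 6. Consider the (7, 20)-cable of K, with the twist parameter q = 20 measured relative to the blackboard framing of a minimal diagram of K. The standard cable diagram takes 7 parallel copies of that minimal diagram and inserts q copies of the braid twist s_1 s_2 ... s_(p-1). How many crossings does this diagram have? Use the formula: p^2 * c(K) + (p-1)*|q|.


Step 1: Each of the c(K) crossings of the companion diagram becomes p*p = p^2 crossings among the p parallel strands, and each of the |q| twists s_1 s_2 ... s_(p-1) adds (p-1) crossings.
  Crossings = p^2 * c(K) + (p-1)*|q|
Step 2: = 7^2 * 6 + (7-1)*20
Step 3: = 49*6 + 6*20
Step 4: = 294 + 120 = 414

414


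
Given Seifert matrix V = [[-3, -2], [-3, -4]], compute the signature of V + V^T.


Step 1: V + V^T = [[-6, -5], [-5, -8]]
Step 2: trace = -14, det = 23
Step 3: Discriminant = (-14)^2 - 4*23 = 104
Step 4: Eigenvalues: -1.90098, -12.099
Step 5: Signature = (# positive eigenvalues) - (# negative eigenvalues) = -2

-2


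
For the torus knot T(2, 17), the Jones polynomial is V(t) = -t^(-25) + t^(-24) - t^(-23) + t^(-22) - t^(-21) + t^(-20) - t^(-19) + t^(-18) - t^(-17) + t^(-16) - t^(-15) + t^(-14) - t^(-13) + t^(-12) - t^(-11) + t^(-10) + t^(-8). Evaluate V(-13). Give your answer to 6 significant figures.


Substituting t = -13 into V(t) = -t^(-25) + t^(-24) - t^(-23) + t^(-22) - t^(-21) + t^(-20) - t^(-19) + t^(-18) - t^(-17) + t^(-16) - t^(-15) + t^(-14) - t^(-13) + t^(-12) - t^(-11) + t^(-10) + t^(-8):
  (-)t^(-25) = 1.41715e-28
  (+)t^(-24) = 1.8423e-27
  (-)t^(-23) = 2.39499e-26
  (+)t^(-22) = 3.11348e-25
  (-)t^(-21) = 4.04753e-24
  (+)t^(-20) = 5.26178e-23
  (-)t^(-19) = 6.84032e-22
  (+)t^(-18) = 8.89241e-21
  (-)t^(-17) = 1.15601e-19
  (+)t^(-16) = 1.50282e-18
  (-)t^(-15) = 1.95366e-17
  (+)t^(-14) = 2.53976e-16
  (-)t^(-13) = 3.30169e-15
  (+)t^(-12) = 4.2922e-14
  (-)t^(-11) = 5.57986e-13
  (+)t^(-10) = 7.25382e-12
  (+)t^(-8) = 1.22589e-09
Sum = (1.41715e-28) + (1.8423e-27) + (2.39499e-26) + (3.11348e-25) + (4.04753e-24) + (5.26178e-23) + (6.84032e-22) + (8.89241e-21) + (1.15601e-19) + (1.50282e-18) + (1.95366e-17) + (2.53976e-16) + (3.30169e-15) + (4.2922e-14) + (5.57986e-13) + (7.25382e-12) + (1.22589e-09)
= 1.233753039e-09
Rounded to 6 significant figures: 1.23375e-09

1.23375e-09


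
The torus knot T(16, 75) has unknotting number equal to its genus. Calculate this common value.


For a torus knot T(p,q), both the unknotting number and genus equal (p-1)(q-1)/2.
= (16-1)(75-1)/2
= 15*74/2
= 1110/2 = 555

555


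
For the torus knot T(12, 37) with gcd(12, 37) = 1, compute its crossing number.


For a torus knot T(p, q) with gcd(p,q)=1,
the crossing number is min(p*(q-1), q*(p-1)).
p*(q-1) = 12*36 = 432
q*(p-1) = 37*11 = 407
min(432, 407) = 407

407


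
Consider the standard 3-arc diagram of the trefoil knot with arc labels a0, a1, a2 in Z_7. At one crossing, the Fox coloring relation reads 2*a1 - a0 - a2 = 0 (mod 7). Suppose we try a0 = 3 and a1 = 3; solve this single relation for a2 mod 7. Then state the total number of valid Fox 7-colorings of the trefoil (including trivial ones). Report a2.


Step 1: Apply the given crossing relation 2*a1 - a0 - a2 = 0 (mod 7).
  a2 = 2*a1 - a0 mod 7
  a2 = 2*3 - 3 mod 7
  a2 = 6 - 3 mod 7
  a2 = 3 mod 7 = 3
Step 2: The trefoil has determinant 3.
  Number of Fox p-colorings (p prime) is p^2 if p = 3, else p.
  Since 7 does not divide 3, only trivial (constant) colorings exist.
  (Here a0 = a1 = a2 = 3, the constant coloring, which is valid.)
  Total colorings = 7
Step 3: a2 = 3, total Fox 7-colorings = 7

3


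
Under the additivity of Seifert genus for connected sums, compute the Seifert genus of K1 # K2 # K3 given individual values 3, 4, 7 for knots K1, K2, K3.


The Seifert genus is additive under connected sum.
Seifert genus(K1 # K2 # K3) = (3) + (4) + (7)
= 14

14


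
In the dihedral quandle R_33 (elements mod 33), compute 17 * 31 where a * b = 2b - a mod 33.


17 * 31 = 2*31 - 17 mod 33
= 62 - 17 mod 33
= 45 mod 33 = 12

12


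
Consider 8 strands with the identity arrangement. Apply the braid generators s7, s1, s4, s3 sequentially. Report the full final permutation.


Starting with identity [1, 2, 3, 4, 5, 6, 7, 8].
Apply generators in sequence:
  After s7: [1, 2, 3, 4, 5, 6, 8, 7]
  After s1: [2, 1, 3, 4, 5, 6, 8, 7]
  After s4: [2, 1, 3, 5, 4, 6, 8, 7]
  After s3: [2, 1, 5, 3, 4, 6, 8, 7]
Final permutation: [2, 1, 5, 3, 4, 6, 8, 7]

[2, 1, 5, 3, 4, 6, 8, 7]


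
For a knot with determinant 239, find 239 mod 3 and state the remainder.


Step 1: A knot is p-colorable if and only if p divides its determinant.
Step 2: Compute 239 mod 3.
239 = 79 * 3 + 2
Step 3: 239 mod 3 = 2
Step 4: The knot is 3-colorable: no

2


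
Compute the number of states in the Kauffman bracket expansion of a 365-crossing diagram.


Each crossing contributes 2 choices (A-smoothing or B-smoothing).
Total states = 2^365 = 75153362648762663292463379097258784876021841565066235862633311089030688803667470190838367948312598497021919232

75153362648762663292463379097258784876021841565066235862633311089030688803667470190838367948312598497021919232


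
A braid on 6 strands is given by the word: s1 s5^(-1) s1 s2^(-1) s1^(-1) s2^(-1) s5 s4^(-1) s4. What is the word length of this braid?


The word length counts the number of generators (including inverses).
Listing each generator: s1, s5^(-1), s1, s2^(-1), s1^(-1), s2^(-1), s5, s4^(-1), s4
There are 9 generators in this braid word.

9


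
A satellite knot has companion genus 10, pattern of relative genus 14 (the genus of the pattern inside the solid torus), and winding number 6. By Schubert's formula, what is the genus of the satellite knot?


Schubert: g(satellite) = g_rel(pattern) + |winding| * g(companion),
where g_rel(pattern) is the genus of the pattern relative to the solid torus.
= 14 + 6 * 10
= 14 + 60 = 74

74


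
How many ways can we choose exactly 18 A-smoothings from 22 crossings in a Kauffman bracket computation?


We choose which 18 of 22 crossings get A-smoothings.
C(22, 18) = 22! / (18! * 4!)
= 7315

7315


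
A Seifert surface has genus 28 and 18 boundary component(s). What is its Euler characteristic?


chi = 2 - 2g - b
= 2 - 2*28 - 18
= 2 - 56 - 18 = -72

-72


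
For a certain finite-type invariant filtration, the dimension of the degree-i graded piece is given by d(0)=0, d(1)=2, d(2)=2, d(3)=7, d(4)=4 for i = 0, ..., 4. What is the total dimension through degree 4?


Total dimension = d(0) + d(1) + ... + d(4)
= 0 + 2 + 2 + 7 + 4
= 15

15


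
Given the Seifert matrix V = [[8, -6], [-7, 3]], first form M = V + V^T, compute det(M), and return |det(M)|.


Step 1: Form V + V^T where V = [[8, -6], [-7, 3]]
  V^T = [[8, -7], [-6, 3]]
  V + V^T = [[16, -13], [-13, 6]]
Step 2: det(V + V^T) = 16*6 - (-13)*(-13)
  = 96 - 169 = -73
Step 3: Knot determinant = |det(V + V^T)| = |-73| = 73

73


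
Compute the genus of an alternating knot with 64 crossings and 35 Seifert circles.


For alternating knots, g = (c - s + 1)/2.
= (64 - 35 + 1)/2
= 30/2 = 15

15


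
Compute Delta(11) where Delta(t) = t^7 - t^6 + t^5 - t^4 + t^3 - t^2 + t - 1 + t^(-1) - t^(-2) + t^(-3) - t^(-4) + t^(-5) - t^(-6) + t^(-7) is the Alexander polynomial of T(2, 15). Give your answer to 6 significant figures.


Substituting t = 11 into Delta(t) = t^7 - t^6 + t^5 - t^4 + t^3 - t^2 + t - 1 + t^(-1) - t^(-2) + t^(-3) - t^(-4) + t^(-5) - t^(-6) + t^(-7):
Term values: (19487171) + (-1771561) + (161051) + (-14641) + (1331) + (-121) + (11) + (-1) + (0.0909091) + (-0.00826446) + (0.000751315) + (-6.83013e-05) + (6.20921e-06) + (-5.64474e-07) + (5.13158e-08)
Sum = 17863240.08
Rounded to 6 significant figures: 1.78632e+07

1.78632e+07


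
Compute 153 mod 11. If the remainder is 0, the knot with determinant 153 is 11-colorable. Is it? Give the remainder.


Step 1: A knot is p-colorable if and only if p divides its determinant.
Step 2: Compute 153 mod 11.
153 = 13 * 11 + 10
Step 3: 153 mod 11 = 10
Step 4: The knot is 11-colorable: no

10


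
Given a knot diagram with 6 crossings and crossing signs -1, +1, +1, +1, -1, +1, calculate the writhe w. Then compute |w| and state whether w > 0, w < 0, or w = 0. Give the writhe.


Step 1: Count positive crossings (+1).
Positive crossings: 4
Step 2: Count negative crossings (-1).
Negative crossings: 2
Step 3: Writhe = (positive) - (negative)
w = 4 - 2 = 2
Step 4: |w| = 2, and w is positive

2


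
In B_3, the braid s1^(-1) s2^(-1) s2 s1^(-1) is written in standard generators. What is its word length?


The word length counts the number of generators (including inverses).
Listing each generator: s1^(-1), s2^(-1), s2, s1^(-1)
There are 4 generators in this braid word.

4


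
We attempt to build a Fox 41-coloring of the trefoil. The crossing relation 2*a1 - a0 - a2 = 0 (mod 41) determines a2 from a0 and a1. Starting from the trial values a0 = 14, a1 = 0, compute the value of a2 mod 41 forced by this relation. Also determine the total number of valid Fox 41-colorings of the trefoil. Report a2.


Step 1: Apply the given crossing relation 2*a1 - a0 - a2 = 0 (mod 41).
  a2 = 2*a1 - a0 mod 41
  a2 = 2*0 - 14 mod 41
  a2 = 0 - 14 mod 41
  a2 = -14 mod 41 = 27
Step 2: The trefoil has determinant 3.
  Number of Fox p-colorings (p prime) is p^2 if p = 3, else p.
  Since 41 does not divide 3, only trivial (constant) colorings exist.
  (So the trial a0 = 14, a1 = 0 with a0 != a1 does NOT extend to a valid coloring of the whole trefoil: the other two crossing relations require 3*(a1 - a0) = 0 (mod 41), which fails.)
  Total colorings = 41
Step 3: a2 = 27, total Fox 41-colorings = 41

27


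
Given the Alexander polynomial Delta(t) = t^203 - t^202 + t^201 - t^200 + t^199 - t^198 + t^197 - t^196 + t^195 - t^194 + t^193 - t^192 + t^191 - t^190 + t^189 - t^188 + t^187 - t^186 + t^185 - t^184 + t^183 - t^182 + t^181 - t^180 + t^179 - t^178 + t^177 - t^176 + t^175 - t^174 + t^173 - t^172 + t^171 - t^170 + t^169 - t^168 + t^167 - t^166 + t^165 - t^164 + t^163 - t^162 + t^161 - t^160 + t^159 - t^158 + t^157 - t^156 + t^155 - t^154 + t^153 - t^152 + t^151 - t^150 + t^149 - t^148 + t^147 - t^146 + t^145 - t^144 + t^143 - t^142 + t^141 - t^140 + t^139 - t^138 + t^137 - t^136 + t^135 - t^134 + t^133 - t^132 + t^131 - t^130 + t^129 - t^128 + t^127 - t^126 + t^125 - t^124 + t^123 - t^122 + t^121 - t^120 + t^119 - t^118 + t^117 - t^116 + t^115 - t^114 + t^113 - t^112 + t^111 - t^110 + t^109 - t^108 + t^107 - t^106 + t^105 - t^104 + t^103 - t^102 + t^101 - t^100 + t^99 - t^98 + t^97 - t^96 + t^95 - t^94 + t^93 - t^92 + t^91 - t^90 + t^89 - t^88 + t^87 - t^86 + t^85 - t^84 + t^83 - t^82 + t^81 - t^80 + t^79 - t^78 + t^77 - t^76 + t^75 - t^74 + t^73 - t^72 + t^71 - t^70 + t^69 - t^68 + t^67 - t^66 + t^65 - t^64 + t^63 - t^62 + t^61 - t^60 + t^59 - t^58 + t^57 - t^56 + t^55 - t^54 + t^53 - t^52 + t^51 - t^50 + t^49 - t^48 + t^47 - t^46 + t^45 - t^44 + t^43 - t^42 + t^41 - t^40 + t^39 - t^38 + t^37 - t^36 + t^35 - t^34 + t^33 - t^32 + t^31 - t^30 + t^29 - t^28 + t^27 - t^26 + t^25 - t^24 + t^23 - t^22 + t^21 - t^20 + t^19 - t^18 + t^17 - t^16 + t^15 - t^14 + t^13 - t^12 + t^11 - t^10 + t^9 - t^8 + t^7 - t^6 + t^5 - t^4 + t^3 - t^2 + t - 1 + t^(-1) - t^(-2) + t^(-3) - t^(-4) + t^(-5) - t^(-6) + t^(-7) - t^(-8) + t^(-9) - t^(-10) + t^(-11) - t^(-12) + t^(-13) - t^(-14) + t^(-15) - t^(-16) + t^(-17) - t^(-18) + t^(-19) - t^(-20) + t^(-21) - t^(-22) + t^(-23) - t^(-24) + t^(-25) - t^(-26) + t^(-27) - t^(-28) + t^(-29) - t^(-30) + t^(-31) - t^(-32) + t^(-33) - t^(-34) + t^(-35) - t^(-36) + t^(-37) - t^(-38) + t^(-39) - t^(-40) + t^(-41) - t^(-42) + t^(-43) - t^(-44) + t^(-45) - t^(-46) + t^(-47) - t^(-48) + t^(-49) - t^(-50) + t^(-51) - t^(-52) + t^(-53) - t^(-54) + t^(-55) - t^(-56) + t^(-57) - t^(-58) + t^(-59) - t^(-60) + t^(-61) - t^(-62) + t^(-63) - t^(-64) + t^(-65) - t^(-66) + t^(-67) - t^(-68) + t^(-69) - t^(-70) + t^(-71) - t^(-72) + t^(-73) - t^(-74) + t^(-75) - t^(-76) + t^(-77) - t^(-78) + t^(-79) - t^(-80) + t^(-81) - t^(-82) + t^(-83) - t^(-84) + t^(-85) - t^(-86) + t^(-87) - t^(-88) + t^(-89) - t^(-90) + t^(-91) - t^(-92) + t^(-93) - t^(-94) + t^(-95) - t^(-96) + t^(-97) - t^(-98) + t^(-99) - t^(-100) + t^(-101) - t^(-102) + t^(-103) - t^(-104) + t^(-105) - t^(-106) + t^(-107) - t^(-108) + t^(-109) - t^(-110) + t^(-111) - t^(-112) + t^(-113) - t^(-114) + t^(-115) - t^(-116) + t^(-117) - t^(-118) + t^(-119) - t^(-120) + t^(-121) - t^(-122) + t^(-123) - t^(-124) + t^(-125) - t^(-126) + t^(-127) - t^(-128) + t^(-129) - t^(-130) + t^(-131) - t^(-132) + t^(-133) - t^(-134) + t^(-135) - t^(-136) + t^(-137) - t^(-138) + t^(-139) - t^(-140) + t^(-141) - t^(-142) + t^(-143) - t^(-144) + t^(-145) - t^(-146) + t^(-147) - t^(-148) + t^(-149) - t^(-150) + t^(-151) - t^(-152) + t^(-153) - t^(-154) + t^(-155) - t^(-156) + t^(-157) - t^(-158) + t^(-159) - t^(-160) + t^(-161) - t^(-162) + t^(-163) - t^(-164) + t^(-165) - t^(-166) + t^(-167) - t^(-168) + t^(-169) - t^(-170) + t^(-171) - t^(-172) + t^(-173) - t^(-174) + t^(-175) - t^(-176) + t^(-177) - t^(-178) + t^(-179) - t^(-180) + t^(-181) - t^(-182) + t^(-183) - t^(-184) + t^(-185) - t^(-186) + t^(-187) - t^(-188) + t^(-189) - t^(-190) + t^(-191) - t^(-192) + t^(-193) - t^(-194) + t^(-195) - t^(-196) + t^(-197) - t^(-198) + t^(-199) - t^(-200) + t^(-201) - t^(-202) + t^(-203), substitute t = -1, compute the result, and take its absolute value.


Step 1: The polynomial has 407 terms with alternating signs, exponents from 203 down to -203.
Step 2: Substitute t = -1. The i-th term has coefficient (-1)^i and exponent (m-i),
  so its value is (-1)^i * (-1)^(m-i) = (-1)^m = -1 for every i.
Step 3: All 407 terms equal -1, so Delta(-1) = 407 * (-1) = -407
Step 4: |Delta(-1)| = 407

407


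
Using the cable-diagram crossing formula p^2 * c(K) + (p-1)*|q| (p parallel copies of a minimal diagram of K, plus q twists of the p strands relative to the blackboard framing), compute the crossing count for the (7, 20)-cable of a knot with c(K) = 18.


Step 1: Each of the c(K) crossings of the companion diagram becomes p*p = p^2 crossings among the p parallel strands, and each of the |q| twists s_1 s_2 ... s_(p-1) adds (p-1) crossings.
  Crossings = p^2 * c(K) + (p-1)*|q|
Step 2: = 7^2 * 18 + (7-1)*20
Step 3: = 49*18 + 6*20
Step 4: = 882 + 120 = 1002

1002


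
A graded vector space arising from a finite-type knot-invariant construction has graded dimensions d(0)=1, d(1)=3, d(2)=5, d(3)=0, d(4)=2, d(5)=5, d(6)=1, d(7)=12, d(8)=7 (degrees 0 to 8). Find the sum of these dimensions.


Total dimension = d(0) + d(1) + ... + d(8)
= 1 + 3 + 5 + 0 + 2 + 5 + 1 + 12 + 7
= 36

36


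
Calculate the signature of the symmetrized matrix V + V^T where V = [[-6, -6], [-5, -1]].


Step 1: V + V^T = [[-12, -11], [-11, -2]]
Step 2: trace = -14, det = -97
Step 3: Discriminant = (-14)^2 - 4*(-97) = 584
Step 4: Eigenvalues: 5.08305, -19.083
Step 5: Signature = (# positive eigenvalues) - (# negative eigenvalues) = 0

0


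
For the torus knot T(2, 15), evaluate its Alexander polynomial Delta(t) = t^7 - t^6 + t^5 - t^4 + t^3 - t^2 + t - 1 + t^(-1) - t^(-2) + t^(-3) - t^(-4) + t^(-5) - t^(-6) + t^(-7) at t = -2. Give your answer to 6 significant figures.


Substituting t = -2 into Delta(t) = t^7 - t^6 + t^5 - t^4 + t^3 - t^2 + t - 1 + t^(-1) - t^(-2) + t^(-3) - t^(-4) + t^(-5) - t^(-6) + t^(-7):
Term values: (-128) + (-64) + (-32) + (-16) + (-8) + (-4) + (-2) + (-1) + (-0.5) + (-0.25) + (-0.125) + (-0.0625) + (-0.03125) + (-0.015625) + (-0.0078125)
Sum = -255.9921875
Rounded to 6 significant figures: -255.992

-255.992


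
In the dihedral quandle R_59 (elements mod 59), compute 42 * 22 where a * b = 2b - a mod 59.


42 * 22 = 2*22 - 42 mod 59
= 44 - 42 mod 59
= 2 mod 59 = 2

2


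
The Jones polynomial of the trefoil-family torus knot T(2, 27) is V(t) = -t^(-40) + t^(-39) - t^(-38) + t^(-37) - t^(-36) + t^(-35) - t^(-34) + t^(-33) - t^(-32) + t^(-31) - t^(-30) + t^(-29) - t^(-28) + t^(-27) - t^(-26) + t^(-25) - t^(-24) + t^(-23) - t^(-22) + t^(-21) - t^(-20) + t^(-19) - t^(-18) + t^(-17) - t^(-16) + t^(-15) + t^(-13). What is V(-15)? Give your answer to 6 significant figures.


Substituting t = -15 into V(t) = -t^(-40) + t^(-39) - t^(-38) + t^(-37) - t^(-36) + t^(-35) - t^(-34) + t^(-33) - t^(-32) + t^(-31) - t^(-30) + t^(-29) - t^(-28) + t^(-27) - t^(-26) + t^(-25) - t^(-24) + t^(-23) - t^(-22) + t^(-21) - t^(-20) + t^(-19) - t^(-18) + t^(-17) - t^(-16) + t^(-15) + t^(-13):
  (-)t^(-40) = -9.04377e-48
  (+)t^(-39) = -1.35657e-46
  (-)t^(-38) = -2.03485e-45
  (+)t^(-37) = -3.05227e-44
  (-)t^(-36) = -4.57841e-43
  (+)t^(-35) = -6.86761e-42
  (-)t^(-34) = -1.03014e-40
  (+)t^(-33) = -1.54521e-39
  (-)t^(-32) = -2.31782e-38
  (+)t^(-31) = -3.47673e-37
  (-)t^(-30) = -5.2151e-36
  (+)t^(-29) = -7.82264e-35
  (-)t^(-28) = -1.1734e-33
  (+)t^(-27) = -1.76009e-32
  (-)t^(-26) = -2.64014e-31
  (+)t^(-25) = -3.96021e-30
  (-)t^(-24) = -5.94032e-29
  (+)t^(-23) = -8.91048e-28
  (-)t^(-22) = -1.33657e-26
  (+)t^(-21) = -2.00486e-25
  (-)t^(-20) = -3.00729e-24
  (+)t^(-19) = -4.51093e-23
  (-)t^(-18) = -6.76639e-22
  (+)t^(-17) = -1.01496e-20
  (-)t^(-16) = -1.52244e-19
  (+)t^(-15) = -2.28366e-18
  (+)t^(-13) = -5.13823e-16
Sum = (-9.04377e-48) + (-1.35657e-46) + (-2.03485e-45) + (-3.05227e-44) + (-4.57841e-43) + (-6.86761e-42) + (-1.03014e-40) + (-1.54521e-39) + (-2.31782e-38) + (-3.47673e-37) + (-5.2151e-36) + (-7.82264e-35) + (-1.1734e-33) + (-1.76009e-32) + (-2.64014e-31) + (-3.96021e-30) + (-5.94032e-29) + (-8.91048e-28) + (-1.33657e-26) + (-2.00486e-25) + (-3.00729e-24) + (-4.51093e-23) + (-6.76639e-22) + (-1.01496e-20) + (-1.52244e-19) + (-2.28366e-18) + (-5.13823e-16)
= -5.162698853e-16
Rounded to 6 significant figures: -5.1627e-16

-5.1627e-16


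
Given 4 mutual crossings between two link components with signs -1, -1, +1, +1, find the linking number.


Step 1: Count positive crossings: 2
Step 2: Count negative crossings: 2
Step 3: Sum of signs = 2 - 2 = 0
Step 4: Linking number = sum/2 = 0/2 = 0

0


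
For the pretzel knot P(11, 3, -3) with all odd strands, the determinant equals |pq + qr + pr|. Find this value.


Step 1: Compute pq + qr + pr.
pq = 11*3 = 33
qr = 3*(-3) = -9
pr = 11*(-3) = -33
pq + qr + pr = 33 + (-9) + (-33) = -9
Step 2: Take absolute value.
det(P(11,3,-3)) = |-9| = 9

9


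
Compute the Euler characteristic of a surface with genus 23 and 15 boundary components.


chi = 2 - 2g - b
= 2 - 2*23 - 15
= 2 - 46 - 15 = -59

-59


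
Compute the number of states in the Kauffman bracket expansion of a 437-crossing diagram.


Each crossing contributes 2 choices (A-smoothing or B-smoothing).
Total states = 2^437 = 354901720847464302026037015570314714039863945648104521621821386318671527399120079749116723981329865996466075003059657194108692201472

354901720847464302026037015570314714039863945648104521621821386318671527399120079749116723981329865996466075003059657194108692201472


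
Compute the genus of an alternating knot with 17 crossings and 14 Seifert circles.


For alternating knots, g = (c - s + 1)/2.
= (17 - 14 + 1)/2
= 4/2 = 2

2


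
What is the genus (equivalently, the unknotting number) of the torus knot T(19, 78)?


For a torus knot T(p,q), both the unknotting number and genus equal (p-1)(q-1)/2.
= (19-1)(78-1)/2
= 18*77/2
= 1386/2 = 693

693


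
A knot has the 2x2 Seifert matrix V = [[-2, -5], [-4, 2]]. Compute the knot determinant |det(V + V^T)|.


Step 1: Form V + V^T where V = [[-2, -5], [-4, 2]]
  V^T = [[-2, -4], [-5, 2]]
  V + V^T = [[-4, -9], [-9, 4]]
Step 2: det(V + V^T) = (-4)*4 - (-9)*(-9)
  = -16 - 81 = -97
Step 3: Knot determinant = |det(V + V^T)| = |-97| = 97

97


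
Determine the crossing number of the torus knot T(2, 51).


For a torus knot T(p, q) with gcd(p,q)=1,
the crossing number is min(p*(q-1), q*(p-1)).
p*(q-1) = 2*50 = 100
q*(p-1) = 51*1 = 51
min(100, 51) = 51

51


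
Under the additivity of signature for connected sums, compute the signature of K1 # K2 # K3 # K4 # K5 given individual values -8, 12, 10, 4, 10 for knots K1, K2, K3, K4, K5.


The signature is additive under connected sum.
signature(K1 # K2 # K3 # K4 # K5) = (-8) + (12) + (10) + (4) + (10)
= 28

28


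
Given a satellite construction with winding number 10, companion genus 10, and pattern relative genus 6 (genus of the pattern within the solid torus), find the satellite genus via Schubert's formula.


Schubert: g(satellite) = g_rel(pattern) + |winding| * g(companion),
where g_rel(pattern) is the genus of the pattern relative to the solid torus.
= 6 + 10 * 10
= 6 + 100 = 106

106


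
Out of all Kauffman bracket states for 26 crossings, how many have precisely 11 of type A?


We choose which 11 of 26 crossings get A-smoothings.
C(26, 11) = 26! / (11! * 15!)
= 7726160

7726160


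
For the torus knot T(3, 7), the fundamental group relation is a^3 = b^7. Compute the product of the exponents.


The relation is a^3 = b^7.
Product of exponents = 3 * 7
= 21

21


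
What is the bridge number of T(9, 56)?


The bridge number of T(p,q) is min(p,q).
min(9, 56) = 9

9


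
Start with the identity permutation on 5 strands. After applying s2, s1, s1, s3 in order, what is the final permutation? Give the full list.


Starting with identity [1, 2, 3, 4, 5].
Apply generators in sequence:
  After s2: [1, 3, 2, 4, 5]
  After s1: [3, 1, 2, 4, 5]
  After s1: [1, 3, 2, 4, 5]
  After s3: [1, 3, 4, 2, 5]
Final permutation: [1, 3, 4, 2, 5]

[1, 3, 4, 2, 5]


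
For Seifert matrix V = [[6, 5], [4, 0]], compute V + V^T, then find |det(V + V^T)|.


Step 1: Form V + V^T where V = [[6, 5], [4, 0]]
  V^T = [[6, 4], [5, 0]]
  V + V^T = [[12, 9], [9, 0]]
Step 2: det(V + V^T) = 12*0 - 9*9
  = 0 - 81 = -81
Step 3: Knot determinant = |det(V + V^T)| = |-81| = 81

81


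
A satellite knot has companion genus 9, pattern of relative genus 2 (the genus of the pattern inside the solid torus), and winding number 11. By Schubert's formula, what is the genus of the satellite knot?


Schubert: g(satellite) = g_rel(pattern) + |winding| * g(companion),
where g_rel(pattern) is the genus of the pattern relative to the solid torus.
= 2 + 11 * 9
= 2 + 99 = 101

101


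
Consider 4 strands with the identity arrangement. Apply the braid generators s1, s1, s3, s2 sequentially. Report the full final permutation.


Starting with identity [1, 2, 3, 4].
Apply generators in sequence:
  After s1: [2, 1, 3, 4]
  After s1: [1, 2, 3, 4]
  After s3: [1, 2, 4, 3]
  After s2: [1, 4, 2, 3]
Final permutation: [1, 4, 2, 3]

[1, 4, 2, 3]


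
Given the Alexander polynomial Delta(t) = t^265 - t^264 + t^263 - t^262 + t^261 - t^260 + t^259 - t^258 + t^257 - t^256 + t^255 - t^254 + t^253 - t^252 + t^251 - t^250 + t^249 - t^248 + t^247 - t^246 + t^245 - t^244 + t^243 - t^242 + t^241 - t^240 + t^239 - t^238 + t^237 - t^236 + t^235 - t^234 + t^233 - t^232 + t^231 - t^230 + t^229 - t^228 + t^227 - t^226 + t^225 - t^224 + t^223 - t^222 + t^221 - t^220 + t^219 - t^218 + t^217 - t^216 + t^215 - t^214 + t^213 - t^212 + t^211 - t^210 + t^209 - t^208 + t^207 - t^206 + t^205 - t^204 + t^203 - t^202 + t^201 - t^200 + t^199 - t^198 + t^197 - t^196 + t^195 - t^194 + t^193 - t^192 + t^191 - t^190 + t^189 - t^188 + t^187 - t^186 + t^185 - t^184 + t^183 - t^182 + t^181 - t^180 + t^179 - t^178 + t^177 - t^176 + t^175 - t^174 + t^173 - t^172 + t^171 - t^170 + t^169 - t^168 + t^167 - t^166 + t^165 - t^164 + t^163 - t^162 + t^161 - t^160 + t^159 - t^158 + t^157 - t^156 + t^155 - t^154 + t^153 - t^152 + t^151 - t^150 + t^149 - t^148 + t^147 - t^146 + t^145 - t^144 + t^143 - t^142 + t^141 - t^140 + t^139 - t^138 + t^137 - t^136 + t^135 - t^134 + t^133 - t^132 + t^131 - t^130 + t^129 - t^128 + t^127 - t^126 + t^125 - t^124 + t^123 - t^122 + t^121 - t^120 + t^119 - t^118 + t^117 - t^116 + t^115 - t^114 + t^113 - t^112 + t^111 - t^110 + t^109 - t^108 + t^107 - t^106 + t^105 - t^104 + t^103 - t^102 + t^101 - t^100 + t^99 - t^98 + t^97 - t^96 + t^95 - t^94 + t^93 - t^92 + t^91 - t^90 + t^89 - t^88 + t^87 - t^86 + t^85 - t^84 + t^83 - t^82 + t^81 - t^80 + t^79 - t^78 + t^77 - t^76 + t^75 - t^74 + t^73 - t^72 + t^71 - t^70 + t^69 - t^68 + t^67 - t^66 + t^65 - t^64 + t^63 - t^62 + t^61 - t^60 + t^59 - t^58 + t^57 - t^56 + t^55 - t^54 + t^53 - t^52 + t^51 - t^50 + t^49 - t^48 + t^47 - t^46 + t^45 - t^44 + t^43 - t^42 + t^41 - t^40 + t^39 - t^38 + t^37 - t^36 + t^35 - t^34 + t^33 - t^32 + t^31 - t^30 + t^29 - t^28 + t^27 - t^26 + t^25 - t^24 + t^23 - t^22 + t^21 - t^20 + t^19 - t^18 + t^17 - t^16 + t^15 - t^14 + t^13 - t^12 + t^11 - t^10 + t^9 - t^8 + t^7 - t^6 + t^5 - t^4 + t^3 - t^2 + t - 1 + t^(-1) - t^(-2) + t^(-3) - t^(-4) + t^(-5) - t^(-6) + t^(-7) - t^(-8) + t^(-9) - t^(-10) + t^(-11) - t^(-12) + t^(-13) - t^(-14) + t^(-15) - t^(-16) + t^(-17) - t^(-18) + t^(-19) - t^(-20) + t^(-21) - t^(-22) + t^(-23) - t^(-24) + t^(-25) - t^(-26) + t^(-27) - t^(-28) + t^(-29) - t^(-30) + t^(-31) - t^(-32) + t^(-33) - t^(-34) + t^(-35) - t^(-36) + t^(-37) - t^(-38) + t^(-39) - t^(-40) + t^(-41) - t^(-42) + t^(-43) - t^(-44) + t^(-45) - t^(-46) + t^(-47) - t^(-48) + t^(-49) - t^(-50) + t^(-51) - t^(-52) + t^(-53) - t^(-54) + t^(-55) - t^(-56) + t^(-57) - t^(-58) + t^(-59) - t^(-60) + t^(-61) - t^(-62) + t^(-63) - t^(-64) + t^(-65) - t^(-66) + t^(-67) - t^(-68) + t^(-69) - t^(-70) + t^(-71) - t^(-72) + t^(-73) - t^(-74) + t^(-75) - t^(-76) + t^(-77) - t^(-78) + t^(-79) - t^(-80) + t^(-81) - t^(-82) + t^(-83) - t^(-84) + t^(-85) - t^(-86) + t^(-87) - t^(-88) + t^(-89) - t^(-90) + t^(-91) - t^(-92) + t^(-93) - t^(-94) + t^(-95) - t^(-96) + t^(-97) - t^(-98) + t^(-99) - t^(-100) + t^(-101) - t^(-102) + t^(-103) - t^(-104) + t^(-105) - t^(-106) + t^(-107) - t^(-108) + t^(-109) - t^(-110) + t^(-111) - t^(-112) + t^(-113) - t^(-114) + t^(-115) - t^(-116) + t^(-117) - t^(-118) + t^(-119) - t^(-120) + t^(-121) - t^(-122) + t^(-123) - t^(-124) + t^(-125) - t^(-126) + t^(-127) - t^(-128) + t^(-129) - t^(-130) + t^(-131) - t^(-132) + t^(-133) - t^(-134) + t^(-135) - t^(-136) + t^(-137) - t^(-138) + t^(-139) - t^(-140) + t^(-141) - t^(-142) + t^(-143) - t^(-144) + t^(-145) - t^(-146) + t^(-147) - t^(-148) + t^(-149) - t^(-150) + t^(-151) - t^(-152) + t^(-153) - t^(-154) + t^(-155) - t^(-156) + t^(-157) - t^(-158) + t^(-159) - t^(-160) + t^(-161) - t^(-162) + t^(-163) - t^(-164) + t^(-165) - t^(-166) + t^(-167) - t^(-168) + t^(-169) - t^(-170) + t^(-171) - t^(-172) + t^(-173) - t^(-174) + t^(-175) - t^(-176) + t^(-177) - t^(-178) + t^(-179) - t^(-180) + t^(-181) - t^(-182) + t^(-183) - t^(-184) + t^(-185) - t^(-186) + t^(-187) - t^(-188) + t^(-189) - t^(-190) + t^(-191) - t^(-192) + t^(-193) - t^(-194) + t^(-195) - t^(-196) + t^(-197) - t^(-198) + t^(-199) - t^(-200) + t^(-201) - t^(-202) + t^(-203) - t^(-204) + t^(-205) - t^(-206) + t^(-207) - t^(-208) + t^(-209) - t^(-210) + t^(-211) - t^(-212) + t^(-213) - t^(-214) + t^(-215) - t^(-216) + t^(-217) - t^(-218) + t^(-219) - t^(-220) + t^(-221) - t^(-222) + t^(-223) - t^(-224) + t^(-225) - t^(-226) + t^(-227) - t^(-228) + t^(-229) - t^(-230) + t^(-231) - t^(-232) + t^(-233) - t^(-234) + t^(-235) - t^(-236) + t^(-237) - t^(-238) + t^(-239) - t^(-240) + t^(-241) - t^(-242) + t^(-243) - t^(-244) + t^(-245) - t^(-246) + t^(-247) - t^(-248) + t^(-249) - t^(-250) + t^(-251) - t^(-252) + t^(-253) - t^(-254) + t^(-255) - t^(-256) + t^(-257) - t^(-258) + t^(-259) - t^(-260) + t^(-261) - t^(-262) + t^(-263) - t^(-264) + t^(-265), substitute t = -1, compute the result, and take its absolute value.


Step 1: The polynomial has 531 terms with alternating signs, exponents from 265 down to -265.
Step 2: Substitute t = -1. The i-th term has coefficient (-1)^i and exponent (m-i),
  so its value is (-1)^i * (-1)^(m-i) = (-1)^m = -1 for every i.
Step 3: All 531 terms equal -1, so Delta(-1) = 531 * (-1) = -531
Step 4: |Delta(-1)| = 531

531


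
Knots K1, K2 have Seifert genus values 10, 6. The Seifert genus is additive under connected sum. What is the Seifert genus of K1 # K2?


The Seifert genus is additive under connected sum.
Seifert genus(K1 # K2) = (10) + (6)
= 16

16


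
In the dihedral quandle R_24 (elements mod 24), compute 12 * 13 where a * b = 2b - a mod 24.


12 * 13 = 2*13 - 12 mod 24
= 26 - 12 mod 24
= 14 mod 24 = 14

14


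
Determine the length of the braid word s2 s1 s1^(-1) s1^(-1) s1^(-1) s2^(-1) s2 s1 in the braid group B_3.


The word length counts the number of generators (including inverses).
Listing each generator: s2, s1, s1^(-1), s1^(-1), s1^(-1), s2^(-1), s2, s1
There are 8 generators in this braid word.

8


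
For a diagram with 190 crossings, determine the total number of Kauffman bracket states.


Each crossing contributes 2 choices (A-smoothing or B-smoothing).
Total states = 2^190 = 1569275433846670190958947355801916604025588861116008628224

1569275433846670190958947355801916604025588861116008628224


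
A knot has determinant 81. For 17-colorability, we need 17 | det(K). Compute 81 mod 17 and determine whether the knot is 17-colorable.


Step 1: A knot is p-colorable if and only if p divides its determinant.
Step 2: Compute 81 mod 17.
81 = 4 * 17 + 13
Step 3: 81 mod 17 = 13
Step 4: The knot is 17-colorable: no

13


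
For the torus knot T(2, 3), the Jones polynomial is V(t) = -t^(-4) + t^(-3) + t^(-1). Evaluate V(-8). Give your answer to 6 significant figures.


Substituting t = -8 into V(t) = -t^(-4) + t^(-3) + t^(-1):
  (-)t^(-4) = -0.000244141
  (+)t^(-3) = -0.00195312
  (+)t^(-1) = -0.125
Sum = (-0.000244141) + (-0.00195312) + (-0.125)
= -0.1271972656
Rounded to 6 significant figures: -0.127197

-0.127197
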